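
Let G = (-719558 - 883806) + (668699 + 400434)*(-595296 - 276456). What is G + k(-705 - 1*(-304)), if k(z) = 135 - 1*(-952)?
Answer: -932020433293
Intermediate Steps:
k(z) = 1087 (k(z) = 135 + 952 = 1087)
G = -932020434380 (G = -1603364 + 1069133*(-871752) = -1603364 - 932018831016 = -932020434380)
G + k(-705 - 1*(-304)) = -932020434380 + 1087 = -932020433293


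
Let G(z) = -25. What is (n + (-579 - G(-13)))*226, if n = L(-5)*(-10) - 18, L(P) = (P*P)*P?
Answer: 153228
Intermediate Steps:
L(P) = P³ (L(P) = P²*P = P³)
n = 1232 (n = (-5)³*(-10) - 18 = -125*(-10) - 18 = 1250 - 18 = 1232)
(n + (-579 - G(-13)))*226 = (1232 + (-579 - 1*(-25)))*226 = (1232 + (-579 + 25))*226 = (1232 - 554)*226 = 678*226 = 153228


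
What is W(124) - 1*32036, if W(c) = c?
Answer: -31912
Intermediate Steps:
W(124) - 1*32036 = 124 - 1*32036 = 124 - 32036 = -31912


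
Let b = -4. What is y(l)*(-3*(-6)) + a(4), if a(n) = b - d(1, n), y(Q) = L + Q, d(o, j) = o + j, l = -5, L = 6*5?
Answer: 441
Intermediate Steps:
L = 30
d(o, j) = j + o
y(Q) = 30 + Q
a(n) = -5 - n (a(n) = -4 - (n + 1) = -4 - (1 + n) = -4 + (-1 - n) = -5 - n)
y(l)*(-3*(-6)) + a(4) = (30 - 5)*(-3*(-6)) + (-5 - 1*4) = 25*18 + (-5 - 4) = 450 - 9 = 441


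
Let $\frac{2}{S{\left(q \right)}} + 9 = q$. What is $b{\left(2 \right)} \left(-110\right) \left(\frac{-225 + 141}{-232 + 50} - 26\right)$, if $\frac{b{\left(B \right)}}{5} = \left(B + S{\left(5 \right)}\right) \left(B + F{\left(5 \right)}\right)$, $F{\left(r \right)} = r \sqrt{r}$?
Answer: $\frac{547800}{13} + \frac{1369500 \sqrt{5}}{13} \approx 2.777 \cdot 10^{5}$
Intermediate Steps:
$F{\left(r \right)} = r^{\frac{3}{2}}$
$S{\left(q \right)} = \frac{2}{-9 + q}$
$b{\left(B \right)} = 5 \left(- \frac{1}{2} + B\right) \left(B + 5 \sqrt{5}\right)$ ($b{\left(B \right)} = 5 \left(B + \frac{2}{-9 + 5}\right) \left(B + 5^{\frac{3}{2}}\right) = 5 \left(B + \frac{2}{-4}\right) \left(B + 5 \sqrt{5}\right) = 5 \left(B + 2 \left(- \frac{1}{4}\right)\right) \left(B + 5 \sqrt{5}\right) = 5 \left(B - \frac{1}{2}\right) \left(B + 5 \sqrt{5}\right) = 5 \left(- \frac{1}{2} + B\right) \left(B + 5 \sqrt{5}\right)$)
$b{\left(2 \right)} \left(-110\right) \left(\frac{-225 + 141}{-232 + 50} - 26\right) = \left(5 \cdot 2^{2} - \frac{25 \sqrt{5}}{2} - 5 + 25 \cdot 2 \sqrt{5}\right) \left(-110\right) \left(\frac{-225 + 141}{-232 + 50} - 26\right) = \left(5 \cdot 4 - \frac{25 \sqrt{5}}{2} - 5 + 50 \sqrt{5}\right) \left(-110\right) \left(- \frac{84}{-182} - 26\right) = \left(20 - \frac{25 \sqrt{5}}{2} - 5 + 50 \sqrt{5}\right) \left(-110\right) \left(\left(-84\right) \left(- \frac{1}{182}\right) - 26\right) = \left(15 + \frac{75 \sqrt{5}}{2}\right) \left(-110\right) \left(\frac{6}{13} - 26\right) = \left(-1650 - 4125 \sqrt{5}\right) \left(- \frac{332}{13}\right) = \frac{547800}{13} + \frac{1369500 \sqrt{5}}{13}$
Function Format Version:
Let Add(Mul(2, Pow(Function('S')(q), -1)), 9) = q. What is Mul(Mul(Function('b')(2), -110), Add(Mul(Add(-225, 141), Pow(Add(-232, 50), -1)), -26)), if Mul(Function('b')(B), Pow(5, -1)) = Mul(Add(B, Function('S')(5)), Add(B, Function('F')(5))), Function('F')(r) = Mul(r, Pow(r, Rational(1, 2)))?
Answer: Add(Rational(547800, 13), Mul(Rational(1369500, 13), Pow(5, Rational(1, 2)))) ≈ 2.7770e+5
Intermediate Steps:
Function('F')(r) = Pow(r, Rational(3, 2))
Function('S')(q) = Mul(2, Pow(Add(-9, q), -1))
Function('b')(B) = Mul(5, Add(Rational(-1, 2), B), Add(B, Mul(5, Pow(5, Rational(1, 2))))) (Function('b')(B) = Mul(5, Mul(Add(B, Mul(2, Pow(Add(-9, 5), -1))), Add(B, Pow(5, Rational(3, 2))))) = Mul(5, Mul(Add(B, Mul(2, Pow(-4, -1))), Add(B, Mul(5, Pow(5, Rational(1, 2)))))) = Mul(5, Mul(Add(B, Mul(2, Rational(-1, 4))), Add(B, Mul(5, Pow(5, Rational(1, 2)))))) = Mul(5, Mul(Add(B, Rational(-1, 2)), Add(B, Mul(5, Pow(5, Rational(1, 2)))))) = Mul(5, Mul(Add(Rational(-1, 2), B), Add(B, Mul(5, Pow(5, Rational(1, 2)))))) = Mul(5, Add(Rational(-1, 2), B), Add(B, Mul(5, Pow(5, Rational(1, 2))))))
Mul(Mul(Function('b')(2), -110), Add(Mul(Add(-225, 141), Pow(Add(-232, 50), -1)), -26)) = Mul(Mul(Add(Mul(5, Pow(2, 2)), Mul(Rational(-25, 2), Pow(5, Rational(1, 2))), Mul(Rational(-5, 2), 2), Mul(25, 2, Pow(5, Rational(1, 2)))), -110), Add(Mul(Add(-225, 141), Pow(Add(-232, 50), -1)), -26)) = Mul(Mul(Add(Mul(5, 4), Mul(Rational(-25, 2), Pow(5, Rational(1, 2))), -5, Mul(50, Pow(5, Rational(1, 2)))), -110), Add(Mul(-84, Pow(-182, -1)), -26)) = Mul(Mul(Add(20, Mul(Rational(-25, 2), Pow(5, Rational(1, 2))), -5, Mul(50, Pow(5, Rational(1, 2)))), -110), Add(Mul(-84, Rational(-1, 182)), -26)) = Mul(Mul(Add(15, Mul(Rational(75, 2), Pow(5, Rational(1, 2)))), -110), Add(Rational(6, 13), -26)) = Mul(Add(-1650, Mul(-4125, Pow(5, Rational(1, 2)))), Rational(-332, 13)) = Add(Rational(547800, 13), Mul(Rational(1369500, 13), Pow(5, Rational(1, 2))))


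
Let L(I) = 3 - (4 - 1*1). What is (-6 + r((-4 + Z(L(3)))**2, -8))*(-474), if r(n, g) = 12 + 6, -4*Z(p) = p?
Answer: -5688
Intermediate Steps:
L(I) = 0 (L(I) = 3 - (4 - 1) = 3 - 1*3 = 3 - 3 = 0)
Z(p) = -p/4
r(n, g) = 18
(-6 + r((-4 + Z(L(3)))**2, -8))*(-474) = (-6 + 18)*(-474) = 12*(-474) = -5688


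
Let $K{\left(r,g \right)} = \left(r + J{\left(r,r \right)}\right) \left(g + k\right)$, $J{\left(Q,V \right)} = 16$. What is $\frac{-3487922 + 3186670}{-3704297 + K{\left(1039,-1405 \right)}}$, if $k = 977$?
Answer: $\frac{6148}{84813} \approx 0.072489$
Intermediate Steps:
$K{\left(r,g \right)} = \left(16 + r\right) \left(977 + g\right)$ ($K{\left(r,g \right)} = \left(r + 16\right) \left(g + 977\right) = \left(16 + r\right) \left(977 + g\right)$)
$\frac{-3487922 + 3186670}{-3704297 + K{\left(1039,-1405 \right)}} = \frac{-3487922 + 3186670}{-3704297 + \left(15632 + 16 \left(-1405\right) + 977 \cdot 1039 - 1459795\right)} = - \frac{301252}{-3704297 + \left(15632 - 22480 + 1015103 - 1459795\right)} = - \frac{301252}{-3704297 - 451540} = - \frac{301252}{-4155837} = \left(-301252\right) \left(- \frac{1}{4155837}\right) = \frac{6148}{84813}$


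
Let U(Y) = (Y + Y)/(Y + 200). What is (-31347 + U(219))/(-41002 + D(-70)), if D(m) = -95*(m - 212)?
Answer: 13133955/5954828 ≈ 2.2056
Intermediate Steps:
D(m) = 20140 - 95*m (D(m) = -95*(-212 + m) = 20140 - 95*m)
U(Y) = 2*Y/(200 + Y) (U(Y) = (2*Y)/(200 + Y) = 2*Y/(200 + Y))
(-31347 + U(219))/(-41002 + D(-70)) = (-31347 + 2*219/(200 + 219))/(-41002 + (20140 - 95*(-70))) = (-31347 + 2*219/419)/(-41002 + (20140 + 6650)) = (-31347 + 2*219*(1/419))/(-41002 + 26790) = (-31347 + 438/419)/(-14212) = -13133955/419*(-1/14212) = 13133955/5954828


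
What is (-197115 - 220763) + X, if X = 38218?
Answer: -379660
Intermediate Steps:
(-197115 - 220763) + X = (-197115 - 220763) + 38218 = -417878 + 38218 = -379660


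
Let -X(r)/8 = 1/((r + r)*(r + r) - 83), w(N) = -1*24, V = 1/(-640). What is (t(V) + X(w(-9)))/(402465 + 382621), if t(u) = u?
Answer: -7341/1115952643840 ≈ -6.5782e-9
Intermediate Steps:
V = -1/640 ≈ -0.0015625
w(N) = -24
X(r) = -8/(-83 + 4*r**2) (X(r) = -8/((r + r)*(r + r) - 83) = -8/((2*r)*(2*r) - 83) = -8/(4*r**2 - 83) = -8/(-83 + 4*r**2))
(t(V) + X(w(-9)))/(402465 + 382621) = (-1/640 - 8/(-83 + 4*(-24)**2))/(402465 + 382621) = (-1/640 - 8/(-83 + 4*576))/785086 = (-1/640 - 8/(-83 + 2304))*(1/785086) = (-1/640 - 8/2221)*(1/785086) = -7341/1421440*1/785086 = -7341/1115952643840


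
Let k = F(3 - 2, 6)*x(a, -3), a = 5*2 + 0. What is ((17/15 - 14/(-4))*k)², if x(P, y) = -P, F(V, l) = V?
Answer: 19321/9 ≈ 2146.8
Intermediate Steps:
a = 10 (a = 10 + 0 = 10)
k = -10 (k = (3 - 2)*(-1*10) = 1*(-10) = -10)
((17/15 - 14/(-4))*k)² = ((17/15 - 14/(-4))*(-10))² = ((17*(1/15) - 14*(-¼))*(-10))² = ((17/15 + 7/2)*(-10))² = ((139/30)*(-10))² = (-139/3)² = 19321/9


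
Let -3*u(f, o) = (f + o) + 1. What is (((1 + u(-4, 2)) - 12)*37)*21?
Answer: -8288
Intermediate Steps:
u(f, o) = -1/3 - f/3 - o/3 (u(f, o) = -((f + o) + 1)/3 = -(1 + f + o)/3 = -1/3 - f/3 - o/3)
(((1 + u(-4, 2)) - 12)*37)*21 = (((1 + (-1/3 - 1/3*(-4) - 1/3*2)) - 12)*37)*21 = (((1 + (-1/3 + 4/3 - 2/3)) - 12)*37)*21 = (((1 + 1/3) - 12)*37)*21 = ((4/3 - 12)*37)*21 = -32/3*37*21 = -1184/3*21 = -8288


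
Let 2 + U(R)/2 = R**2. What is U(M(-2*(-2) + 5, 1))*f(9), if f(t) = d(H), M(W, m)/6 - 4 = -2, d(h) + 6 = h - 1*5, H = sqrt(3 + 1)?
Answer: -2556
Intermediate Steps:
H = 2 (H = sqrt(4) = 2)
d(h) = -11 + h (d(h) = -6 + (h - 1*5) = -6 + (h - 5) = -6 + (-5 + h) = -11 + h)
M(W, m) = 12 (M(W, m) = 24 + 6*(-2) = 24 - 12 = 12)
f(t) = -9 (f(t) = -11 + 2 = -9)
U(R) = -4 + 2*R**2
U(M(-2*(-2) + 5, 1))*f(9) = (-4 + 2*12**2)*(-9) = (-4 + 2*144)*(-9) = (-4 + 288)*(-9) = 284*(-9) = -2556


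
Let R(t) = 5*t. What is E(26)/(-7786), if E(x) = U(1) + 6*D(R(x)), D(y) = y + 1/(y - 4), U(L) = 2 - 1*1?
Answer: -8201/81753 ≈ -0.10031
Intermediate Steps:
U(L) = 1 (U(L) = 2 - 1 = 1)
D(y) = y + 1/(-4 + y)
E(x) = 1 + 6*(1 - 20*x + 25*x**2)/(-4 + 5*x) (E(x) = 1 + 6*((1 + (5*x)**2 - 20*x)/(-4 + 5*x)) = 1 + 6*((1 + 25*x**2 - 20*x)/(-4 + 5*x)) = 1 + 6*((1 - 20*x + 25*x**2)/(-4 + 5*x)) = 1 + 6*(1 - 20*x + 25*x**2)/(-4 + 5*x))
E(26)/(-7786) = ((2 - 115*26 + 150*26**2)/(-4 + 5*26))/(-7786) = ((2 - 2990 + 150*676)/(-4 + 130))*(-1/7786) = ((2 - 2990 + 101400)/126)*(-1/7786) = ((1/126)*98412)*(-1/7786) = (16402/21)*(-1/7786) = -8201/81753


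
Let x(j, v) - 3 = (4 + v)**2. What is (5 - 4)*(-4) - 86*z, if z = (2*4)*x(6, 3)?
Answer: -35780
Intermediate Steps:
x(j, v) = 3 + (4 + v)**2
z = 416 (z = (2*4)*(3 + (4 + 3)**2) = 8*(3 + 7**2) = 8*(3 + 49) = 8*52 = 416)
(5 - 4)*(-4) - 86*z = (5 - 4)*(-4) - 86*416 = 1*(-4) - 35776 = -4 - 35776 = -35780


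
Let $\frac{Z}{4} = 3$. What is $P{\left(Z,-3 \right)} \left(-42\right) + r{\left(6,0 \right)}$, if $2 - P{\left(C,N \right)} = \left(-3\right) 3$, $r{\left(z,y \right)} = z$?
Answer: $-456$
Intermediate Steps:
$Z = 12$ ($Z = 4 \cdot 3 = 12$)
$P{\left(C,N \right)} = 11$ ($P{\left(C,N \right)} = 2 - \left(-3\right) 3 = 2 - -9 = 2 + 9 = 11$)
$P{\left(Z,-3 \right)} \left(-42\right) + r{\left(6,0 \right)} = 11 \left(-42\right) + 6 = -462 + 6 = -456$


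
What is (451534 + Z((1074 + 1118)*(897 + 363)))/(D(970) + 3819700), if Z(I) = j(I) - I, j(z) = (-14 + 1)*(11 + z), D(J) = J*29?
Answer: -38215489/3847830 ≈ -9.9317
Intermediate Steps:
D(J) = 29*J
j(z) = -143 - 13*z (j(z) = -13*(11 + z) = -143 - 13*z)
Z(I) = -143 - 14*I (Z(I) = (-143 - 13*I) - I = -143 - 14*I)
(451534 + Z((1074 + 1118)*(897 + 363)))/(D(970) + 3819700) = (451534 + (-143 - 14*(1074 + 1118)*(897 + 363)))/(29*970 + 3819700) = (451534 + (-143 - 30688*1260))/(28130 + 3819700) = (451534 + (-143 - 14*2761920))/3847830 = (451534 + (-143 - 38666880))*(1/3847830) = (451534 - 38667023)*(1/3847830) = -38215489*1/3847830 = -38215489/3847830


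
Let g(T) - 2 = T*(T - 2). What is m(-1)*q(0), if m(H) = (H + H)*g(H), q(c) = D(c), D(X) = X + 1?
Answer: -10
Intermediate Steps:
D(X) = 1 + X
g(T) = 2 + T*(-2 + T) (g(T) = 2 + T*(T - 2) = 2 + T*(-2 + T))
q(c) = 1 + c
m(H) = 2*H*(2 + H² - 2*H) (m(H) = (H + H)*(2 + H² - 2*H) = (2*H)*(2 + H² - 2*H) = 2*H*(2 + H² - 2*H))
m(-1)*q(0) = (2*(-1)*(2 + (-1)² - 2*(-1)))*(1 + 0) = (2*(-1)*(2 + 1 + 2))*1 = (2*(-1)*5)*1 = -10*1 = -10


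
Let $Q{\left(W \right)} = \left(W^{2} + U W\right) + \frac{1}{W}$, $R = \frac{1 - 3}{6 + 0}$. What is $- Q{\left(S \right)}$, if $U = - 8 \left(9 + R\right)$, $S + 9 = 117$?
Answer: $- \frac{451009}{108} \approx -4176.0$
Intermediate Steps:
$S = 108$ ($S = -9 + 117 = 108$)
$R = - \frac{1}{3}$ ($R = - \frac{2}{6} = \left(-2\right) \frac{1}{6} = - \frac{1}{3} \approx -0.33333$)
$U = - \frac{208}{3}$ ($U = - 8 \left(9 - \frac{1}{3}\right) = \left(-8\right) \frac{26}{3} = - \frac{208}{3} \approx -69.333$)
$Q{\left(W \right)} = \frac{1}{W} + W^{2} - \frac{208 W}{3}$ ($Q{\left(W \right)} = \left(W^{2} - \frac{208 W}{3}\right) + \frac{1}{W} = \frac{1}{W} + W^{2} - \frac{208 W}{3}$)
$- Q{\left(S \right)} = - (\frac{1}{108} + 108^{2} - 7488) = - (\frac{1}{108} + 11664 - 7488) = \left(-1\right) \frac{451009}{108} = - \frac{451009}{108}$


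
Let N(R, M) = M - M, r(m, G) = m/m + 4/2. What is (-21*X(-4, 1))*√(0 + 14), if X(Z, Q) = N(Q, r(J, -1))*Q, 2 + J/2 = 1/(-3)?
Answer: 0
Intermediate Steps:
J = -14/3 (J = -4 + 2/(-3) = -4 + 2*(-⅓) = -4 - ⅔ = -14/3 ≈ -4.6667)
r(m, G) = 3 (r(m, G) = 1 + 4*(½) = 1 + 2 = 3)
N(R, M) = 0
X(Z, Q) = 0 (X(Z, Q) = 0*Q = 0)
(-21*X(-4, 1))*√(0 + 14) = (-21*0)*√(0 + 14) = 0*√14 = 0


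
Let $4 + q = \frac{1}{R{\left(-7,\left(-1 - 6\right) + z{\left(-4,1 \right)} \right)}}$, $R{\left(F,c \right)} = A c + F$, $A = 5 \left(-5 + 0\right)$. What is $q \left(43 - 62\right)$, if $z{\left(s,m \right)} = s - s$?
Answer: $\frac{12749}{168} \approx 75.887$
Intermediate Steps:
$A = -25$ ($A = 5 \left(-5\right) = -25$)
$z{\left(s,m \right)} = 0$
$R{\left(F,c \right)} = F - 25 c$ ($R{\left(F,c \right)} = - 25 c + F = F - 25 c$)
$q = - \frac{671}{168}$ ($q = -4 + \frac{1}{-7 - 25 \left(\left(-1 - 6\right) + 0\right)} = -4 + \frac{1}{-7 - 25 \left(-7 + 0\right)} = -4 + \frac{1}{-7 - -175} = -4 + \frac{1}{-7 + 175} = -4 + \frac{1}{168} = - \frac{671}{168} \approx -3.994$)
$q \left(43 - 62\right) = - \frac{671 \left(43 - 62\right)}{168} = \left(- \frac{671}{168}\right) \left(-19\right) = \frac{12749}{168}$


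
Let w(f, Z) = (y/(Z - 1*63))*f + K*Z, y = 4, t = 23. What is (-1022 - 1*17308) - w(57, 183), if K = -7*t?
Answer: 111311/10 ≈ 11131.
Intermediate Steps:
K = -161 (K = -7*23 = -161)
w(f, Z) = -161*Z + 4*f/(-63 + Z) (w(f, Z) = (4/(Z - 1*63))*f - 161*Z = (4/(Z - 63))*f - 161*Z = (4/(-63 + Z))*f - 161*Z = 4*f/(-63 + Z) - 161*Z = -161*Z + 4*f/(-63 + Z))
(-1022 - 1*17308) - w(57, 183) = (-1022 - 1*17308) - (-161*183² + 4*57 + 10143*183)/(-63 + 183) = (-1022 - 17308) - (-161*33489 + 228 + 1856169)/120 = -18330 - (-5391729 + 228 + 1856169)/120 = -18330 - (-3535332)/120 = -18330 - 1*(-294611/10) = -18330 + 294611/10 = 111311/10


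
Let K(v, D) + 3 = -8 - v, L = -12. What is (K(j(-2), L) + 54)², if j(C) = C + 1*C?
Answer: 2209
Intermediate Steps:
j(C) = 2*C (j(C) = C + C = 2*C)
K(v, D) = -11 - v (K(v, D) = -3 + (-8 - v) = -11 - v)
(K(j(-2), L) + 54)² = ((-11 - 2*(-2)) + 54)² = ((-11 - 1*(-4)) + 54)² = ((-11 + 4) + 54)² = (-7 + 54)² = 47² = 2209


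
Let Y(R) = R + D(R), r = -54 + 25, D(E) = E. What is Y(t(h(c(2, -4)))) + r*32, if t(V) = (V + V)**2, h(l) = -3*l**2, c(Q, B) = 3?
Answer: 4904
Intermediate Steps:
t(V) = 4*V**2 (t(V) = (2*V)**2 = 4*V**2)
r = -29
Y(R) = 2*R (Y(R) = R + R = 2*R)
Y(t(h(c(2, -4)))) + r*32 = 2*(4*(-3*3**2)**2) - 29*32 = 2*(4*(-3*9)**2) - 928 = 2*(4*(-27)**2) - 928 = 2*(4*729) - 928 = 2*2916 - 928 = 5832 - 928 = 4904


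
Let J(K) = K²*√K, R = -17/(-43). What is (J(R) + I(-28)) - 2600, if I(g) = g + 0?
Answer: -2628 + 289*√731/79507 ≈ -2627.9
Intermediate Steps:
R = 17/43 (R = -17*(-1/43) = 17/43 ≈ 0.39535)
I(g) = g
J(K) = K^(5/2)
(J(R) + I(-28)) - 2600 = ((17/43)^(5/2) - 28) - 2600 = (289*√731/79507 - 28) - 2600 = (-28 + 289*√731/79507) - 2600 = -2628 + 289*√731/79507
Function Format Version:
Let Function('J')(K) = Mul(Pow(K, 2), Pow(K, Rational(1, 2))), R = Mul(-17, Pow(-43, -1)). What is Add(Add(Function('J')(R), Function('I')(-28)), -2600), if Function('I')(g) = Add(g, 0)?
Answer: Add(-2628, Mul(Rational(289, 79507), Pow(731, Rational(1, 2)))) ≈ -2627.9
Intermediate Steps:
R = Rational(17, 43) (R = Mul(-17, Rational(-1, 43)) = Rational(17, 43) ≈ 0.39535)
Function('I')(g) = g
Function('J')(K) = Pow(K, Rational(5, 2))
Add(Add(Function('J')(R), Function('I')(-28)), -2600) = Add(Add(Pow(Rational(17, 43), Rational(5, 2)), -28), -2600) = Add(Add(Mul(Rational(289, 79507), Pow(731, Rational(1, 2))), -28), -2600) = Add(Add(-28, Mul(Rational(289, 79507), Pow(731, Rational(1, 2)))), -2600) = Add(-2628, Mul(Rational(289, 79507), Pow(731, Rational(1, 2))))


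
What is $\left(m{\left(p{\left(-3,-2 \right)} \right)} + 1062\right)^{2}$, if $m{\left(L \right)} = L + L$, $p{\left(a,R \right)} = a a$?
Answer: $1166400$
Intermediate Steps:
$p{\left(a,R \right)} = a^{2}$
$m{\left(L \right)} = 2 L$
$\left(m{\left(p{\left(-3,-2 \right)} \right)} + 1062\right)^{2} = \left(2 \left(-3\right)^{2} + 1062\right)^{2} = \left(2 \cdot 9 + 1062\right)^{2} = \left(18 + 1062\right)^{2} = 1080^{2} = 1166400$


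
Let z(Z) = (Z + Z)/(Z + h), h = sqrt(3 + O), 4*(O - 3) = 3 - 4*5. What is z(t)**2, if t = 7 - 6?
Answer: 16/(2 + sqrt(7))**2 ≈ 0.74132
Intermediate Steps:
O = -5/4 (O = 3 + (3 - 4*5)/4 = 3 + (3 - 20)/4 = 3 + (1/4)*(-17) = 3 - 17/4 = -5/4 ≈ -1.2500)
h = sqrt(7)/2 (h = sqrt(3 - 5/4) = sqrt(7/4) = sqrt(7)/2 ≈ 1.3229)
t = 1
z(Z) = 2*Z/(Z + sqrt(7)/2) (z(Z) = (Z + Z)/(Z + sqrt(7)/2) = (2*Z)/(Z + sqrt(7)/2) = 2*Z/(Z + sqrt(7)/2))
z(t)**2 = (4*1/(sqrt(7) + 2*1))**2 = (4*1/(sqrt(7) + 2))**2 = (4*1/(2 + sqrt(7)))**2 = (4/(2 + sqrt(7)))**2 = 16/(2 + sqrt(7))**2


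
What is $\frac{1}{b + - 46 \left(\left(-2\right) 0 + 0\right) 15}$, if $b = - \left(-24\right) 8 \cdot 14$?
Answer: $\frac{1}{2688} \approx 0.00037202$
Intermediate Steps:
$b = 2688$ ($b = - \left(-192\right) 14 = \left(-1\right) \left(-2688\right) = 2688$)
$\frac{1}{b + - 46 \left(\left(-2\right) 0 + 0\right) 15} = \frac{1}{2688 + - 46 \left(\left(-2\right) 0 + 0\right) 15} = \frac{1}{2688 + - 46 \left(0 + 0\right) 15} = \frac{1}{2688 + \left(-46\right) 0 \cdot 15} = \frac{1}{2688 + 0 \cdot 15} = \frac{1}{2688 + 0} = \frac{1}{2688}$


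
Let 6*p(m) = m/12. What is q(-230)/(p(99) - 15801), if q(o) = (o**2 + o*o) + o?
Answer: -844560/126397 ≈ -6.6818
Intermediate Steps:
q(o) = o + 2*o**2 (q(o) = (o**2 + o**2) + o = 2*o**2 + o = o + 2*o**2)
p(m) = m/72 (p(m) = (m/12)/6 = m/72)
q(-230)/(p(99) - 15801) = (-230*(1 + 2*(-230)))/((1/72)*99 - 15801) = (-230*(1 - 460))/(11/8 - 15801) = (-230*(-459))/(-126397/8) = 105570*(-8/126397) = -844560/126397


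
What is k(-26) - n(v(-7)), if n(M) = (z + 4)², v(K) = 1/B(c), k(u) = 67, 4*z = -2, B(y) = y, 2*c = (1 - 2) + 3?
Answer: 219/4 ≈ 54.750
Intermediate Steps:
c = 1 (c = ((1 - 2) + 3)/2 = (-1 + 3)/2 = (½)*2 = 1)
z = -½ (z = (¼)*(-2) = -½ ≈ -0.50000)
v(K) = 1 (v(K) = 1/1 = 1)
n(M) = 49/4 (n(M) = (-½ + 4)² = (7/2)² = 49/4)
k(-26) - n(v(-7)) = 67 - 1*49/4 = 67 - 49/4 = 219/4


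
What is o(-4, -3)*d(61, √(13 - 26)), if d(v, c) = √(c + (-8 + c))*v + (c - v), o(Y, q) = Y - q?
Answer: 61 - 61*√(-8 + 2*I*√13) - I*√13 ≈ -10.793 - 190.48*I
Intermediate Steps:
d(v, c) = c - v + v*√(-8 + 2*c) (d(v, c) = √(-8 + 2*c)*v + (c - v) = v*√(-8 + 2*c) + (c - v) = c - v + v*√(-8 + 2*c))
o(-4, -3)*d(61, √(13 - 26)) = (-4 - 1*(-3))*(√(13 - 26) - 1*61 + 61*√(-8 + 2*√(13 - 26))) = (-4 + 3)*(√(-13) - 61 + 61*√(-8 + 2*√(-13))) = -(I*√13 - 61 + 61*√(-8 + 2*(I*√13))) = -(I*√13 - 61 + 61*√(-8 + 2*I*√13)) = -(-61 + 61*√(-8 + 2*I*√13) + I*√13) = 61 - 61*√(-8 + 2*I*√13) - I*√13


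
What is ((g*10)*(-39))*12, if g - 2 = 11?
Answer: -60840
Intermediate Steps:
g = 13 (g = 2 + 11 = 13)
((g*10)*(-39))*12 = ((13*10)*(-39))*12 = (130*(-39))*12 = -5070*12 = -60840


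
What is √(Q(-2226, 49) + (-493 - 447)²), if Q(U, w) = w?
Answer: √883649 ≈ 940.03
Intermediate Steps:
√(Q(-2226, 49) + (-493 - 447)²) = √(49 + (-493 - 447)²) = √(49 + (-940)²) = √(49 + 883600) = √883649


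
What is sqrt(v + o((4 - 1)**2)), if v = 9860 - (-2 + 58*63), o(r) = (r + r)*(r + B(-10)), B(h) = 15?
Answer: 4*sqrt(415) ≈ 81.486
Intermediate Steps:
o(r) = 2*r*(15 + r) (o(r) = (r + r)*(r + 15) = (2*r)*(15 + r) = 2*r*(15 + r))
v = 6208 (v = 9860 - (-2 + 3654) = 9860 - 1*3652 = 9860 - 3652 = 6208)
sqrt(v + o((4 - 1)**2)) = sqrt(6208 + 2*(4 - 1)**2*(15 + (4 - 1)**2)) = sqrt(6208 + 2*3**2*(15 + 3**2)) = sqrt(6208 + 2*9*(15 + 9)) = sqrt(6208 + 2*9*24) = sqrt(6208 + 432) = sqrt(6640) = 4*sqrt(415)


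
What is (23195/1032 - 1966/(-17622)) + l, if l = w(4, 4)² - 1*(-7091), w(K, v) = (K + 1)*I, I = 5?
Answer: 23455534411/3030984 ≈ 7738.6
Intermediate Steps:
w(K, v) = 5 + 5*K (w(K, v) = (K + 1)*5 = (1 + K)*5 = 5 + 5*K)
l = 7716 (l = (5 + 5*4)² - 1*(-7091) = (5 + 20)² + 7091 = 25² + 7091 = 625 + 7091 = 7716)
(23195/1032 - 1966/(-17622)) + l = (23195/1032 - 1966/(-17622)) + 7716 = (23195*(1/1032) - 1966*(-1/17622)) + 7716 = (23195/1032 + 983/8811) + 7716 = 68461867/3030984 + 7716 = 23455534411/3030984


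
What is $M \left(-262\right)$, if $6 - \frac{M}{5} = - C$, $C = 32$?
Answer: $-49780$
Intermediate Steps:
$M = 190$ ($M = 30 - 5 \left(\left(-1\right) 32\right) = 30 - -160 = 30 + 160 = 190$)
$M \left(-262\right) = 190 \left(-262\right) = -49780$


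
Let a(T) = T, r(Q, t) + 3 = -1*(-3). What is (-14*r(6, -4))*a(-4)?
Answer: 0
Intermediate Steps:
r(Q, t) = 0 (r(Q, t) = -3 - 1*(-3) = -3 + 3 = 0)
(-14*r(6, -4))*a(-4) = -14*0*(-4) = 0*(-4) = 0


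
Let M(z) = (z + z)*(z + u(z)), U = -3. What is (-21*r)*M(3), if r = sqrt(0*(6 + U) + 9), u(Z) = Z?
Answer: -2268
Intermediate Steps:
r = 3 (r = sqrt(0*(6 - 3) + 9) = sqrt(0*3 + 9) = sqrt(0 + 9) = sqrt(9) = 3)
M(z) = 4*z**2 (M(z) = (z + z)*(z + z) = (2*z)*(2*z) = 4*z**2)
(-21*r)*M(3) = (-21*3)*(4*3**2) = -252*9 = -63*36 = -2268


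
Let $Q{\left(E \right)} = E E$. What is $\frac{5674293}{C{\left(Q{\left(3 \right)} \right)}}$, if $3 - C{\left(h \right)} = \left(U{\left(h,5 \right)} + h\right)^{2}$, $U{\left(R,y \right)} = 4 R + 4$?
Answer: $- \frac{5674293}{2398} \approx -2366.3$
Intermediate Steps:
$U{\left(R,y \right)} = 4 + 4 R$
$Q{\left(E \right)} = E^{2}$
$C{\left(h \right)} = 3 - \left(4 + 5 h\right)^{2}$ ($C{\left(h \right)} = 3 - \left(\left(4 + 4 h\right) + h\right)^{2} = 3 - \left(4 + 5 h\right)^{2}$)
$\frac{5674293}{C{\left(Q{\left(3 \right)} \right)}} = \frac{5674293}{3 - \left(4 + 5 \cdot 3^{2}\right)^{2}} = \frac{5674293}{3 - \left(4 + 5 \cdot 9\right)^{2}} = \frac{5674293}{3 - \left(4 + 45\right)^{2}} = \frac{5674293}{3 - 49^{2}} = \frac{5674293}{3 - 2401} = \frac{5674293}{-2398} = 5674293 \left(- \frac{1}{2398}\right) = - \frac{5674293}{2398}$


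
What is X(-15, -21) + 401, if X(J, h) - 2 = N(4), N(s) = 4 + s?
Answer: 411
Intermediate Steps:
X(J, h) = 10 (X(J, h) = 2 + (4 + 4) = 2 + 8 = 10)
X(-15, -21) + 401 = 10 + 401 = 411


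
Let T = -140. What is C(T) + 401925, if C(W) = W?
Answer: 401785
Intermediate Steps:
C(T) + 401925 = -140 + 401925 = 401785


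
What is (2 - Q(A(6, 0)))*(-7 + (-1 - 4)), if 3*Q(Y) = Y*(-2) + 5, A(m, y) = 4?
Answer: -36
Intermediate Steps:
Q(Y) = 5/3 - 2*Y/3 (Q(Y) = (Y*(-2) + 5)/3 = (-2*Y + 5)/3 = (5 - 2*Y)/3 = 5/3 - 2*Y/3)
(2 - Q(A(6, 0)))*(-7 + (-1 - 4)) = (2 - (5/3 - 2/3*4))*(-7 + (-1 - 4)) = (2 - (5/3 - 8/3))*(-7 - 5) = (2 - 1*(-1))*(-12) = (2 + 1)*(-12) = 3*(-12) = -36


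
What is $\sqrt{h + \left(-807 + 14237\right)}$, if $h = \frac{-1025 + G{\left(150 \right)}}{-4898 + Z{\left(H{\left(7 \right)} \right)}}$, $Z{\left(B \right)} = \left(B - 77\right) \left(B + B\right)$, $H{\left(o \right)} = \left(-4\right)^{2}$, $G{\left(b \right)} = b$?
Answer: $\frac{\sqrt{1008280270}}{274} \approx 115.89$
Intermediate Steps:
$H{\left(o \right)} = 16$
$Z{\left(B \right)} = 2 B \left(-77 + B\right)$ ($Z{\left(B \right)} = \left(-77 + B\right) 2 B = 2 B \left(-77 + B\right)$)
$h = \frac{35}{274}$ ($h = \frac{-1025 + 150}{-4898 + 2 \cdot 16 \left(-77 + 16\right)} = - \frac{875}{-4898 + 2 \cdot 16 \left(-61\right)} = - \frac{875}{-4898 - 1952} = - \frac{875}{-6850} = \left(-875\right) \left(- \frac{1}{6850}\right) = \frac{35}{274} \approx 0.12774$)
$\sqrt{h + \left(-807 + 14237\right)} = \sqrt{\frac{35}{274} + \left(-807 + 14237\right)} = \sqrt{\frac{35}{274} + 13430} = \sqrt{\frac{3679855}{274}} = \frac{\sqrt{1008280270}}{274}$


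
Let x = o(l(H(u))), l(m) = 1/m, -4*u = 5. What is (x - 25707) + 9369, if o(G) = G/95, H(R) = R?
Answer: -7760554/475 ≈ -16338.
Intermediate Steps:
u = -5/4 (u = -1/4*5 = -5/4 ≈ -1.2500)
o(G) = G/95 (o(G) = G*(1/95) = G/95)
x = -4/475 (x = 1/(95*(-5/4)) = (1/95)*(-4/5) = -4/475 ≈ -0.0084210)
(x - 25707) + 9369 = (-4/475 - 25707) + 9369 = -12210829/475 + 9369 = -7760554/475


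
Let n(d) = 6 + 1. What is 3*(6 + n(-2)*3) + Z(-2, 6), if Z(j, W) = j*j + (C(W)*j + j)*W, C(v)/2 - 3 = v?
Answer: -143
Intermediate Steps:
n(d) = 7
C(v) = 6 + 2*v
Z(j, W) = j² + W*(j + j*(6 + 2*W)) (Z(j, W) = j*j + ((6 + 2*W)*j + j)*W = j² + (j*(6 + 2*W) + j)*W = j² + (j + j*(6 + 2*W))*W = j² + W*(j + j*(6 + 2*W)))
3*(6 + n(-2)*3) + Z(-2, 6) = 3*(6 + 7*3) - 2*(6 - 2 + 2*6*(3 + 6)) = 3*(6 + 21) - 2*(6 - 2 + 2*6*9) = 3*27 - 2*(6 - 2 + 108) = 81 - 2*112 = 81 - 224 = -143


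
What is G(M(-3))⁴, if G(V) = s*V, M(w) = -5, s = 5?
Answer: 390625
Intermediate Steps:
G(V) = 5*V
G(M(-3))⁴ = (5*(-5))⁴ = (-25)⁴ = 390625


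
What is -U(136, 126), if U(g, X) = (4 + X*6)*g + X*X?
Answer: -119236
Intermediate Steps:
U(g, X) = X² + g*(4 + 6*X) (U(g, X) = (4 + 6*X)*g + X² = g*(4 + 6*X) + X² = X² + g*(4 + 6*X))
-U(136, 126) = -(126² + 4*136 + 6*126*136) = -(15876 + 544 + 102816) = -1*119236 = -119236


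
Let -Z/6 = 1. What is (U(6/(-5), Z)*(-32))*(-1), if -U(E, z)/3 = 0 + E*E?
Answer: -3456/25 ≈ -138.24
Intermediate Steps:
Z = -6 (Z = -6*1 = -6)
U(E, z) = -3*E² (U(E, z) = -3*(0 + E*E) = -3*(0 + E²) = -3*E²)
(U(6/(-5), Z)*(-32))*(-1) = (-3*(6/(-5))²*(-32))*(-1) = (-3*(6*(-⅕))²*(-32))*(-1) = (-3*(-6/5)²*(-32))*(-1) = (-3*36/25*(-32))*(-1) = -108/25*(-32)*(-1) = (3456/25)*(-1) = -3456/25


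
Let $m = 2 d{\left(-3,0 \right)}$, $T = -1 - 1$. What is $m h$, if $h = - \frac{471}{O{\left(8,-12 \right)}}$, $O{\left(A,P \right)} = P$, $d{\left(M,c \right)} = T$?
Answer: $-157$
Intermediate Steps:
$T = -2$
$d{\left(M,c \right)} = -2$
$h = \frac{157}{4}$ ($h = - \frac{471}{-12} = \left(-471\right) \left(- \frac{1}{12}\right) = \frac{157}{4} \approx 39.25$)
$m = -4$ ($m = 2 \left(-2\right) = -4$)
$m h = \left(-4\right) \frac{157}{4} = -157$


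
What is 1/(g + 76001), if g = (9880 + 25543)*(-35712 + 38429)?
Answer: 1/96320292 ≈ 1.0382e-8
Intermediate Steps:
g = 96244291 (g = 35423*2717 = 96244291)
1/(g + 76001) = 1/(96244291 + 76001) = 1/96320292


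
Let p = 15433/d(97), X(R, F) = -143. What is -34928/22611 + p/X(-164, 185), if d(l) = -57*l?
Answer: -275421847/180578983 ≈ -1.5252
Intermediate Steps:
p = -15433/5529 (p = 15433/((-57*97)) = 15433/(-5529) = 15433*(-1/5529) = -15433/5529 ≈ -2.7913)
-34928/22611 + p/X(-164, 185) = -34928/22611 - 15433/5529/(-143) = -34928*1/22611 - 15433/5529*(-1/143) = -34928/22611 + 1403/71877 = -275421847/180578983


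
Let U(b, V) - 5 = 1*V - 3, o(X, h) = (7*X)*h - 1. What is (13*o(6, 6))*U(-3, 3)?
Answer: 16315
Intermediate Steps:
o(X, h) = -1 + 7*X*h (o(X, h) = 7*X*h - 1 = -1 + 7*X*h)
U(b, V) = 2 + V (U(b, V) = 5 + (1*V - 3) = 5 + (V - 3) = 5 + (-3 + V) = 2 + V)
(13*o(6, 6))*U(-3, 3) = (13*(-1 + 7*6*6))*(2 + 3) = (13*(-1 + 252))*5 = (13*251)*5 = 3263*5 = 16315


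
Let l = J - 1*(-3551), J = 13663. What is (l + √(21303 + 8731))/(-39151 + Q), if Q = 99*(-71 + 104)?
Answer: -8607/17942 - √30034/35884 ≈ -0.48454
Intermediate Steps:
l = 17214 (l = 13663 - 1*(-3551) = 13663 + 3551 = 17214)
Q = 3267 (Q = 99*33 = 3267)
(l + √(21303 + 8731))/(-39151 + Q) = (17214 + √(21303 + 8731))/(-39151 + 3267) = (17214 + √30034)/(-35884) = (17214 + √30034)*(-1/35884) = -8607/17942 - √30034/35884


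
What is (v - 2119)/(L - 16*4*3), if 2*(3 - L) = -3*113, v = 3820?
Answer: -1134/13 ≈ -87.231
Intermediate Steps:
L = 345/2 (L = 3 - (-3)*113/2 = 3 - 1/2*(-339) = 3 + 339/2 = 345/2 ≈ 172.50)
(v - 2119)/(L - 16*4*3) = (3820 - 2119)/(345/2 - 16*4*3) = 1701/(345/2 - 64*3) = 1701/(345/2 - 192) = 1701/(-39/2) = 1701*(-2/39) = -1134/13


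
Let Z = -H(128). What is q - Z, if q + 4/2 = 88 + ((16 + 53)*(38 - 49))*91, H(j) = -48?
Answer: -69031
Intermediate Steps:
q = -68983 (q = -2 + (88 + ((16 + 53)*(38 - 49))*91) = -2 + (88 + (69*(-11))*91) = -2 + (88 - 759*91) = -2 + (88 - 69069) = -2 - 68981 = -68983)
Z = 48 (Z = -1*(-48) = 48)
q - Z = -68983 - 1*48 = -68983 - 48 = -69031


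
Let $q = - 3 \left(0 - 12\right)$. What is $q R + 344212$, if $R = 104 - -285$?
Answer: $358216$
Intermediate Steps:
$R = 389$ ($R = 104 + 285 = 389$)
$q = 36$ ($q = \left(-3\right) \left(-12\right) = 36$)
$q R + 344212 = 36 \cdot 389 + 344212 = 14004 + 344212 = 358216$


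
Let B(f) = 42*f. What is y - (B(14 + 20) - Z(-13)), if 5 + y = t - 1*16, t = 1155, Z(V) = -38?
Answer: -332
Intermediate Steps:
y = 1134 (y = -5 + (1155 - 1*16) = -5 + (1155 - 16) = -5 + 1139 = 1134)
y - (B(14 + 20) - Z(-13)) = 1134 - (42*(14 + 20) - 1*(-38)) = 1134 - (42*34 + 38) = 1134 - (1428 + 38) = 1134 - 1*1466 = 1134 - 1466 = -332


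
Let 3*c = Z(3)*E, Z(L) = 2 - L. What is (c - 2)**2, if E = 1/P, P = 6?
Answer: 1369/324 ≈ 4.2253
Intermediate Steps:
E = 1/6 ≈ 0.16667
c = -1/18 (c = ((2 - 1*3)*(1/6))/3 = ((2 - 3)*(1/6))/3 = (-1*1/6)/3 = (1/3)*(-1/6) = -1/18 ≈ -0.055556)
(c - 2)**2 = (-1/18 - 2)**2 = (-37/18)**2 = 1369/324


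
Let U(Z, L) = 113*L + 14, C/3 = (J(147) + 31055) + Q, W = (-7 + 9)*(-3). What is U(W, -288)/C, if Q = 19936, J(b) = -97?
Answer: -16265/76341 ≈ -0.21306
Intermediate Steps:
W = -6 (W = 2*(-3) = -6)
C = 152682 (C = 3*((-97 + 31055) + 19936) = 3*(30958 + 19936) = 3*50894 = 152682)
U(Z, L) = 14 + 113*L
U(W, -288)/C = (14 + 113*(-288))/152682 = (14 - 32544)*(1/152682) = -32530*1/152682 = -16265/76341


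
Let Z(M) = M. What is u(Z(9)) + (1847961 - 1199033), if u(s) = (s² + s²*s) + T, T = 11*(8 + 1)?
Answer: 649837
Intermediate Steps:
T = 99 (T = 11*9 = 99)
u(s) = 99 + s² + s³ (u(s) = (s² + s²*s) + 99 = (s² + s³) + 99 = 99 + s² + s³)
u(Z(9)) + (1847961 - 1199033) = (99 + 9² + 9³) + (1847961 - 1199033) = (99 + 81 + 729) + 648928 = 909 + 648928 = 649837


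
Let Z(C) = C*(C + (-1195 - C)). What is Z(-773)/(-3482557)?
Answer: -923735/3482557 ≈ -0.26525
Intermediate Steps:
Z(C) = -1195*C (Z(C) = C*(-1195) = -1195*C)
Z(-773)/(-3482557) = -1195*(-773)/(-3482557) = 923735*(-1/3482557) = -923735/3482557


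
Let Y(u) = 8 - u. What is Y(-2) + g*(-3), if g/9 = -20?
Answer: 550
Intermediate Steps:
g = -180 (g = 9*(-20) = -180)
Y(-2) + g*(-3) = (8 - 1*(-2)) - 180*(-3) = (8 + 2) + 540 = 10 + 540 = 550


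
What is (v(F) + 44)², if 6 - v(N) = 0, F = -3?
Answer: 2500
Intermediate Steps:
v(N) = 6 (v(N) = 6 - 1*0 = 6 + 0 = 6)
(v(F) + 44)² = (6 + 44)² = 50² = 2500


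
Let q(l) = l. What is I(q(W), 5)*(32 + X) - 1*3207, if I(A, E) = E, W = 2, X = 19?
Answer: -2952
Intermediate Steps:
I(q(W), 5)*(32 + X) - 1*3207 = 5*(32 + 19) - 1*3207 = 5*51 - 3207 = 255 - 3207 = -2952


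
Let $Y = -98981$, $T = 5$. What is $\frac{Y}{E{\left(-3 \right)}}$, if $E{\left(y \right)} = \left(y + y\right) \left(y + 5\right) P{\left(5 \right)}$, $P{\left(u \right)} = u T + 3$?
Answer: $\frac{98981}{336} \approx 294.59$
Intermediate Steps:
$P{\left(u \right)} = 3 + 5 u$ ($P{\left(u \right)} = u 5 + 3 = 5 u + 3 = 3 + 5 u$)
$E{\left(y \right)} = 2 y \left(140 + 28 y\right)$ ($E{\left(y \right)} = \left(y + y\right) \left(y + 5\right) \left(3 + 5 \cdot 5\right) = 2 y \left(5 + y\right) \left(3 + 25\right) = 2 y \left(5 + y\right) 28 = 2 y \left(140 + 28 y\right)$)
$\frac{Y}{E{\left(-3 \right)}} = - \frac{98981}{56 \left(-3\right) \left(5 - 3\right)} = - \frac{98981}{56 \left(-3\right) 2} = - \frac{98981}{-336} = \left(-98981\right) \left(- \frac{1}{336}\right) = \frac{98981}{336}$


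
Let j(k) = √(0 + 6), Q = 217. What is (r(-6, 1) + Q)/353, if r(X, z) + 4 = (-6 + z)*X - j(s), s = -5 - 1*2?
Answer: 243/353 - √6/353 ≈ 0.68145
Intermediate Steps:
s = -7 (s = -5 - 2 = -7)
j(k) = √6
r(X, z) = -4 - √6 + X*(-6 + z) (r(X, z) = -4 + ((-6 + z)*X - √6) = -4 + (X*(-6 + z) - √6) = -4 + (-√6 + X*(-6 + z)) = -4 - √6 + X*(-6 + z))
(r(-6, 1) + Q)/353 = ((-4 - √6 - 6*(-6) - 6*1) + 217)/353 = ((-4 - √6 + 36 - 6) + 217)/353 = ((26 - √6) + 217)/353 = (243 - √6)/353 = 243/353 - √6/353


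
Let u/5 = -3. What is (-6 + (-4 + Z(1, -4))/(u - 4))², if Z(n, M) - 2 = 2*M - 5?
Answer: 9801/361 ≈ 27.150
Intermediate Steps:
u = -15 (u = 5*(-3) = -15)
Z(n, M) = -3 + 2*M (Z(n, M) = 2 + (2*M - 5) = 2 + (-5 + 2*M) = -3 + 2*M)
(-6 + (-4 + Z(1, -4))/(u - 4))² = (-6 + (-4 + (-3 + 2*(-4)))/(-15 - 4))² = (-6 + (-4 + (-3 - 8))/(-19))² = (-6 + (-4 - 11)*(-1/19))² = (-6 - 15*(-1/19))² = (-6 + 15/19)² = (-99/19)² = 9801/361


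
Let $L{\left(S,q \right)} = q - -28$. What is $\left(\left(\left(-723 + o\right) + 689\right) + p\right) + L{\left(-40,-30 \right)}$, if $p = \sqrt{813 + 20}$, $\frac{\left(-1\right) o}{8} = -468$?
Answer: $3708 + 7 \sqrt{17} \approx 3736.9$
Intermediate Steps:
$o = 3744$ ($o = \left(-8\right) \left(-468\right) = 3744$)
$L{\left(S,q \right)} = 28 + q$ ($L{\left(S,q \right)} = q + 28 = 28 + q$)
$p = 7 \sqrt{17}$ ($p = \sqrt{833} = 7 \sqrt{17} \approx 28.862$)
$\left(\left(\left(-723 + o\right) + 689\right) + p\right) + L{\left(-40,-30 \right)} = \left(\left(\left(-723 + 3744\right) + 689\right) + 7 \sqrt{17}\right) + \left(28 - 30\right) = \left(\left(3021 + 689\right) + 7 \sqrt{17}\right) - 2 = \left(3710 + 7 \sqrt{17}\right) - 2 = 3708 + 7 \sqrt{17}$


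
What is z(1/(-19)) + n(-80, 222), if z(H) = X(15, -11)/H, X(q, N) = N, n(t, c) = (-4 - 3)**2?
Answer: 258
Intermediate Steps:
n(t, c) = 49 (n(t, c) = (-7)**2 = 49)
z(H) = -11/H
z(1/(-19)) + n(-80, 222) = -11/(1/(-19)) + 49 = -11/(-1/19) + 49 = -11*(-19) + 49 = 209 + 49 = 258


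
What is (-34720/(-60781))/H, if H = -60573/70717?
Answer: -350756320/525955359 ≈ -0.66689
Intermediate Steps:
H = -60573/70717 (H = -60573*1/70717 = -60573/70717 ≈ -0.85655)
(-34720/(-60781))/H = (-34720/(-60781))/(-60573/70717) = -34720*(-1/60781)*(-70717/60573) = (4960/8683)*(-70717/60573) = -350756320/525955359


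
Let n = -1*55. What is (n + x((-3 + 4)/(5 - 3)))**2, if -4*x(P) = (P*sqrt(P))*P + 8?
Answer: (1824 + sqrt(2))**2/1024 ≈ 3254.0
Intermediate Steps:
n = -55
x(P) = -2 - P**(5/2)/4 (x(P) = -((P*sqrt(P))*P + 8)/4 = -(P**(3/2)*P + 8)/4 = -(P**(5/2) + 8)/4 = -(8 + P**(5/2))/4 = -2 - P**(5/2)/4)
(n + x((-3 + 4)/(5 - 3)))**2 = (-55 + (-2 - (-3 + 4)**(5/2)/(5 - 3)**(5/2)/4))**2 = (-55 + (-2 - sqrt(2)/8/4))**2 = (-55 + (-2 - sqrt(2)/32))**2 = (-57 - sqrt(2)/32)**2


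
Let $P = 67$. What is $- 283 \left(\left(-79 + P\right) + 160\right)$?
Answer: $-41884$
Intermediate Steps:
$- 283 \left(\left(-79 + P\right) + 160\right) = - 283 \left(\left(-79 + 67\right) + 160\right) = - 283 \left(-12 + 160\right) = \left(-283\right) 148 = -41884$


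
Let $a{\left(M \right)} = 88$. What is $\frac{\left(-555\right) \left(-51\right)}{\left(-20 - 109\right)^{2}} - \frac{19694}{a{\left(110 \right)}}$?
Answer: $- \frac{18068723}{81356} \approx -222.09$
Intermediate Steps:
$\frac{\left(-555\right) \left(-51\right)}{\left(-20 - 109\right)^{2}} - \frac{19694}{a{\left(110 \right)}} = \frac{\left(-555\right) \left(-51\right)}{\left(-20 - 109\right)^{2}} - \frac{19694}{88} = \frac{28305}{\left(-129\right)^{2}} - \frac{9847}{44} = \frac{28305}{16641} - \frac{9847}{44} = 28305 \cdot \frac{1}{16641} - \frac{9847}{44} = \frac{3145}{1849} - \frac{9847}{44} = - \frac{18068723}{81356}$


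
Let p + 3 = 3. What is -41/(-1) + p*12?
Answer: 41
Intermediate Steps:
p = 0 (p = -3 + 3 = 0)
-41/(-1) + p*12 = -41/(-1) + 0*12 = -41*(-1) + 0 = 41 + 0 = 41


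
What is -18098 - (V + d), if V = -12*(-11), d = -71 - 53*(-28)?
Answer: -19643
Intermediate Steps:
d = 1413 (d = -71 + 1484 = 1413)
V = 132
-18098 - (V + d) = -18098 - (132 + 1413) = -18098 - 1*1545 = -18098 - 1545 = -19643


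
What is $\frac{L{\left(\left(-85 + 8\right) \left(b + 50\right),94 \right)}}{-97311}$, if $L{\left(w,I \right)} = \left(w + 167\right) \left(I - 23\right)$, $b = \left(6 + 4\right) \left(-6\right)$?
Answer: $- \frac{66527}{97311} \approx -0.68365$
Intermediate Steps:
$b = -60$ ($b = 10 \left(-6\right) = -60$)
$L{\left(w,I \right)} = \left(-23 + I\right) \left(167 + w\right)$ ($L{\left(w,I \right)} = \left(167 + w\right) \left(-23 + I\right) = \left(-23 + I\right) \left(167 + w\right)$)
$\frac{L{\left(\left(-85 + 8\right) \left(b + 50\right),94 \right)}}{-97311} = \frac{-3841 - 23 \left(-85 + 8\right) \left(-60 + 50\right) + 167 \cdot 94 + 94 \left(-85 + 8\right) \left(-60 + 50\right)}{-97311} = \left(-3841 - 23 \left(\left(-77\right) \left(-10\right)\right) + 15698 + 94 \left(\left(-77\right) \left(-10\right)\right)\right) \left(- \frac{1}{97311}\right) = \left(-3841 - 17710 + 15698 + 94 \cdot 770\right) \left(- \frac{1}{97311}\right) = \left(-3841 - 17710 + 15698 + 72380\right) \left(- \frac{1}{97311}\right) = 66527 \left(- \frac{1}{97311}\right) = - \frac{66527}{97311}$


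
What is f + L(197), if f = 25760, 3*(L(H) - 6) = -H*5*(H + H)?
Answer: -310792/3 ≈ -1.0360e+5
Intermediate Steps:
L(H) = 6 - 10*H²/3 (L(H) = 6 + (-H*5*(H + H))/3 = 6 + (-5*H*2*H)/3 = 6 + (-10*H²)/3 = 6 - 10*H²/3)
f + L(197) = 25760 + (6 - 10/3*197²) = 25760 + (6 - 10/3*38809) = 25760 + (6 - 388090/3) = 25760 - 388072/3 = -310792/3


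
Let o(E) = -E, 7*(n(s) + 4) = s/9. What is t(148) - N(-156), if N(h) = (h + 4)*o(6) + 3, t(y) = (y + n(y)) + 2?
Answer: -48299/63 ≈ -766.65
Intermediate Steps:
n(s) = -4 + s/63 (n(s) = -4 + (s/9)/7 = -4 + s/63)
t(y) = -2 + 64*y/63 (t(y) = (y + (-4 + y/63)) + 2 = (-4 + 64*y/63) + 2 = -2 + 64*y/63)
N(h) = -21 - 6*h (N(h) = (h + 4)*(-1*6) + 3 = (4 + h)*(-6) + 3 = (-24 - 6*h) + 3 = -21 - 6*h)
t(148) - N(-156) = (-2 + (64/63)*148) - (-21 - 6*(-156)) = (-2 + 9472/63) - (-21 + 936) = 9346/63 - 1*915 = 9346/63 - 915 = -48299/63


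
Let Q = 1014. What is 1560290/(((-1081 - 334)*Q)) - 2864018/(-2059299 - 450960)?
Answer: 6419655049/120058157193 ≈ 0.053471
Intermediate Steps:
1560290/(((-1081 - 334)*Q)) - 2864018/(-2059299 - 450960) = 1560290/(((-1081 - 334)*1014)) - 2864018/(-2059299 - 450960) = 1560290/((-1415*1014)) - 2864018/(-2510259) = 1560290/(-1434810) - 2864018*(-1/2510259) = 1560290*(-1/1434810) + 2864018/2510259 = -156029/143481 + 2864018/2510259 = 6419655049/120058157193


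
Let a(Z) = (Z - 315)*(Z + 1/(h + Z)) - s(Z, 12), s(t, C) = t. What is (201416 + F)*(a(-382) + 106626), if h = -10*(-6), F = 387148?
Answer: 35370065813202/161 ≈ 2.1969e+11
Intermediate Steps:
h = 60
a(Z) = -Z + (-315 + Z)*(Z + 1/(60 + Z)) (a(Z) = (Z - 315)*(Z + 1/(60 + Z)) - Z = (-315 + Z)*(Z + 1/(60 + Z)) - Z = -Z + (-315 + Z)*(Z + 1/(60 + Z)))
(201416 + F)*(a(-382) + 106626) = (201416 + 387148)*((-315 + (-382)³ - 18959*(-382) - 256*(-382)²)/(60 - 382) + 106626) = 588564*((-315 - 55742968 + 7242338 - 256*145924)/(-322) + 106626) = 588564*(-(-315 - 55742968 + 7242338 - 37356544)/322 + 106626) = 588564*(-1/322*(-85857489) + 106626) = 588564*(85857489/322 + 106626) = 588564*(120191061/322) = 35370065813202/161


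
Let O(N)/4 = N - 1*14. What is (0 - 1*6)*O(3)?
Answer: 264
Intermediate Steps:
O(N) = -56 + 4*N (O(N) = 4*(N - 1*14) = 4*(N - 14) = 4*(-14 + N) = -56 + 4*N)
(0 - 1*6)*O(3) = (0 - 1*6)*(-56 + 4*3) = (0 - 6)*(-56 + 12) = -6*(-44) = 264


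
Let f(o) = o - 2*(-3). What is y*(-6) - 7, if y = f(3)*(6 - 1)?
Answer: -277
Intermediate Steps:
f(o) = 6 + o (f(o) = o + 6 = 6 + o)
y = 45 (y = (6 + 3)*(6 - 1) = 9*5 = 45)
y*(-6) - 7 = 45*(-6) - 7 = -270 - 7 = -277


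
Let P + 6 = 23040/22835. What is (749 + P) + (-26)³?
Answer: -76871703/4567 ≈ -16832.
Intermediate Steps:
P = -22794/4567 (P = -6 + 23040/22835 = -6 + 23040*(1/22835) = -6 + 4608/4567 = -22794/4567 ≈ -4.9910)
(749 + P) + (-26)³ = (749 - 22794/4567) + (-26)³ = 3397889/4567 - 17576 = -76871703/4567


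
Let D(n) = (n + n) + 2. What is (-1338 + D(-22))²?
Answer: 1904400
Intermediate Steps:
D(n) = 2 + 2*n (D(n) = 2*n + 2 = 2 + 2*n)
(-1338 + D(-22))² = (-1338 + (2 + 2*(-22)))² = (-1338 + (2 - 44))² = (-1338 - 42)² = (-1380)² = 1904400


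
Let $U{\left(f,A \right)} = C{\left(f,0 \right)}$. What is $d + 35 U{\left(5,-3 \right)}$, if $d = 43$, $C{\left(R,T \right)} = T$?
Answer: $43$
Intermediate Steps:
$U{\left(f,A \right)} = 0$
$d + 35 U{\left(5,-3 \right)} = 43 + 35 \cdot 0 = 43 + 0 = 43$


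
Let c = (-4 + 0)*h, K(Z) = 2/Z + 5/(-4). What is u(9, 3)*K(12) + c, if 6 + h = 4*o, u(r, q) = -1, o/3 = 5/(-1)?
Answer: 3181/12 ≈ 265.08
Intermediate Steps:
o = -15 (o = 3*(5/(-1)) = 3*(5*(-1)) = 3*(-5) = -15)
h = -66 (h = -6 + 4*(-15) = -6 - 60 = -66)
K(Z) = -5/4 + 2/Z (K(Z) = 2/Z + 5*(-¼) = 2/Z - 5/4 = -5/4 + 2/Z)
c = 264 (c = (-4 + 0)*(-66) = -4*(-66) = 264)
u(9, 3)*K(12) + c = -(-5/4 + 2/12) + 264 = -(-5/4 + 2*(1/12)) + 264 = -(-5/4 + ⅙) + 264 = -1*(-13/12) + 264 = 13/12 + 264 = 3181/12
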